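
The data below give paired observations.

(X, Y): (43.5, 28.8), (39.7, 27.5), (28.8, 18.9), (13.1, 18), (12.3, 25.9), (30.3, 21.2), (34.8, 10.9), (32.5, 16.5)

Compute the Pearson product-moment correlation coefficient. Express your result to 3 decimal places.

0.154

n = 8, ΣX = 235, ΣY = 167.7, ΣX² = 7806.06, ΣY² = 3778.21, ΣXY = 5001.17
nΣXY − ΣXΣY = 40009.36 − 39409.5 = 599.86
nΣX² − (ΣX)² = 62448.48 − 55225 = 7223.48; nΣY² − (ΣY)² = 30225.68 − 28123.29 = 2102.39
r = 599.86 / √(7223.48 × 2102.39) = 599.86 / 3896.9953 ≈ 0.154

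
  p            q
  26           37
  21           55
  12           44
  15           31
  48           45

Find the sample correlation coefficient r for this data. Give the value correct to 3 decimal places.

n = 5, Σp = 122, Σq = 212, Σp² = 3790, Σq² = 9316, Σpq = 5270
nΣpq − ΣpΣq = 26350 − 25864 = 486
nΣp² − (Σp)² = 18950 − 14884 = 4066; nΣq² − (Σq)² = 46580 − 44944 = 1636
r = 486 / √(4066 × 1636) = 486 / 2579.1425 ≈ 0.188

0.188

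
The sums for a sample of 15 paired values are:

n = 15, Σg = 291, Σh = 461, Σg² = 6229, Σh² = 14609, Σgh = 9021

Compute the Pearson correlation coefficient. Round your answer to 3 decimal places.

0.153

r = (nΣgh − ΣgΣh) / √[(nΣg² − (Σg)²)(nΣh² − (Σh)²)]
Numerator: 15×9021 − 291×461 = 1164
Denominator: √[(93435 − 84681)(219135 − 212521)] = √[8754 × 6614] = 7609.1364
r = 1164 / 7609.1364 ≈ 0.153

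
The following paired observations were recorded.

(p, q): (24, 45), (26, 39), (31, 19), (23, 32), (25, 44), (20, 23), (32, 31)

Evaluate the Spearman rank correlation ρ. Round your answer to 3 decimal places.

Rank p: 3, 5, 6, 2, 4, 1, 7
Rank q: 7, 5, 1, 4, 6, 2, 3
d = rank(p) − rank(q): -4, 0, 5, -2, -2, -1, 4; Σd² = 66
ρ = 1 − 6Σd² / [n(n²−1)] = 1 − 6×66 / (7×48) = 1 − 396/336 ≈ -0.179

-0.179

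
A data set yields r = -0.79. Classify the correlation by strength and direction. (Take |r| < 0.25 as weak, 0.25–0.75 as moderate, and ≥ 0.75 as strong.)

r = -0.79 < 0 so the relationship is negative.
|r| = 0.79, which falls in the strong range.

strong negative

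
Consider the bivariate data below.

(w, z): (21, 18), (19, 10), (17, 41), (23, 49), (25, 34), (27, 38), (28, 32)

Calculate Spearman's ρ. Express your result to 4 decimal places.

0.0357

Rank w: 3, 2, 1, 4, 5, 6, 7
Rank z: 2, 1, 6, 7, 4, 5, 3
d = rank(w) − rank(z): 1, 1, -5, -3, 1, 1, 4; Σd² = 54
ρ = 1 − 6Σd² / [n(n²−1)] = 1 − 6×54 / (7×48) = 1 − 324/336 ≈ 0.0357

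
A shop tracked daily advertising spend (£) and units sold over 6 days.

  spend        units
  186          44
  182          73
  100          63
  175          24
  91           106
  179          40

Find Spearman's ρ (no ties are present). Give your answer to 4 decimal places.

-0.3143

Rank spend: 6, 5, 2, 3, 1, 4
Rank units: 3, 5, 4, 1, 6, 2
d = rank(spend) − rank(units): 3, 0, -2, 2, -5, 2; Σd² = 46
ρ = 1 − 6Σd² / [n(n²−1)] = 1 − 6×46 / (6×35) = 1 − 276/210 ≈ -0.3143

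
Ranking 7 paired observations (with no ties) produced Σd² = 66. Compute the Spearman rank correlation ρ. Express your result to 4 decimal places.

-0.1786

ρ = 1 − 6Σd² / [n(n²−1)] = 1 − 6×66 / (7×48)
  = 1 − 396/336 = 1 − 1.17857 ≈ -0.1786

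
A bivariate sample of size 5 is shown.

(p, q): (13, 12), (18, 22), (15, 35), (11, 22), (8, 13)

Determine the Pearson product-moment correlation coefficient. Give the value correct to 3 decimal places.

n = 5, Σp = 65, Σq = 104, Σp² = 903, Σq² = 2506, Σpq = 1423
nΣpq − ΣpΣq = 7115 − 6760 = 355
nΣp² − (Σp)² = 4515 − 4225 = 290; nΣq² − (Σq)² = 12530 − 10816 = 1714
r = 355 / √(290 × 1714) = 355 / 705.0248 ≈ 0.504

0.504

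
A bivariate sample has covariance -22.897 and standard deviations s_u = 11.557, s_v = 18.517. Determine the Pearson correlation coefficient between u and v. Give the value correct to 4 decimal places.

r = Cov(u,v) / (s_u · s_v) = -22.897 / (11.557 × 18.517)
  = -22.897 / 214.0010 ≈ -0.1070

-0.1070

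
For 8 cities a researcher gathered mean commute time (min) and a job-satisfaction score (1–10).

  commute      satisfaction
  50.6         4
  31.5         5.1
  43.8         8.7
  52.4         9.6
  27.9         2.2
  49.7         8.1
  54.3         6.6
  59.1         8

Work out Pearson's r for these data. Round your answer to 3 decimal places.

n = 8, Σx = 369.3, Σy = 52.3, Σx² = 17906.61, Σy² = 387.87, Σxy = 2542.28
nΣxy − ΣxΣy = 20338.24 − 19314.39 = 1023.85
nΣx² − (Σx)² = 143252.88 − 136382.49 = 6870.39; nΣy² − (Σy)² = 3102.96 − 2735.29 = 367.67
r = 1023.85 / √(6870.39 × 367.67) = 1023.85 / 1589.3509 ≈ 0.644

0.644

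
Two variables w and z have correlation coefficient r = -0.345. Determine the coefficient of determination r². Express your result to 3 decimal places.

0.119

r² = (-0.345)² = 0.119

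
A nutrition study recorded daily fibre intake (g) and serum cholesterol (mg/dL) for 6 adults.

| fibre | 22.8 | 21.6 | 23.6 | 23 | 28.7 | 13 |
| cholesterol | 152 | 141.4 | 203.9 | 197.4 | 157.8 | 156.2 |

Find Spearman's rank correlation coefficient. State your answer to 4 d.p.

0.6571

Rank fibre: 3, 2, 5, 4, 6, 1
Rank cholesterol: 2, 1, 6, 5, 4, 3
d = rank(fibre) − rank(cholesterol): 1, 1, -1, -1, 2, -2; Σd² = 12
ρ = 1 − 6Σd² / [n(n²−1)] = 1 − 6×12 / (6×35) = 1 − 72/210 ≈ 0.6571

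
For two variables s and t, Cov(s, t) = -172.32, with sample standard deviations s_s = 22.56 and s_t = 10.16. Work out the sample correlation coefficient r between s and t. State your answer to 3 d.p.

-0.752

r = Cov(s,t) / (s_s · s_t) = -172.32 / (22.56 × 10.16)
  = -172.32 / 229.2096 ≈ -0.752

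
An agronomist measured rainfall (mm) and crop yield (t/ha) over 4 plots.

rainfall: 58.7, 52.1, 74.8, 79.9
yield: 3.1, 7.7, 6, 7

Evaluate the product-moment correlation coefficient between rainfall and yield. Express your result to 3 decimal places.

n = 4, Σx = 265.5, Σy = 23.8, Σx² = 18139.15, Σy² = 153.9, Σxy = 1591.24
nΣxy − ΣxΣy = 6364.96 − 6318.9 = 46.06
nΣx² − (Σx)² = 72556.6 − 70490.25 = 2066.35; nΣy² − (Σy)² = 615.6 − 566.44 = 49.16
r = 46.06 / √(2066.35 × 49.16) = 46.06 / 318.7189 ≈ 0.145

0.145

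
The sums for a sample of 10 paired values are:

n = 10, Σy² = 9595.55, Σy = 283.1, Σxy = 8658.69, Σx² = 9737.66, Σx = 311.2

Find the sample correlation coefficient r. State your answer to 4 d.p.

-0.5224

r = (nΣxy − ΣxΣy) / √[(nΣx² − (Σx)²)(nΣy² − (Σy)²)]
Numerator: 10×8658.69 − 311.2×283.1 = -1513.82
Denominator: √[(97376.6 − 96845.44)(95955.5 − 80145.61)] = √[531.16 × 15809.89] = 2897.8580
r = -1513.82 / 2897.8580 ≈ -0.5224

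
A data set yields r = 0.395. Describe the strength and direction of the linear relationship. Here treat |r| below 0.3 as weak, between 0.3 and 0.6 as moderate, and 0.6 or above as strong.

moderate positive

r = 0.395 > 0 so the relationship is positive.
|r| = 0.395, which falls in the moderate range.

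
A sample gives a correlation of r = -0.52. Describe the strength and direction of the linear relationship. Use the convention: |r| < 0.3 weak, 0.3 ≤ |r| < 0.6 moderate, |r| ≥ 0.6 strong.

moderate negative

r = -0.52 < 0 so the relationship is negative.
|r| = 0.52, which falls in the moderate range.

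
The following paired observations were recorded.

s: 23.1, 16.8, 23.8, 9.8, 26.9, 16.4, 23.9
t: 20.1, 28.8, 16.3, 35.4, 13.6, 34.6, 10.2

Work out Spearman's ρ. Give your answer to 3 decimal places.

-0.964

Rank s: 4, 3, 5, 1, 7, 2, 6
Rank t: 4, 5, 3, 7, 2, 6, 1
d = rank(s) − rank(t): 0, -2, 2, -6, 5, -4, 5; Σd² = 110
ρ = 1 − 6Σd² / [n(n²−1)] = 1 − 6×110 / (7×48) = 1 − 660/336 ≈ -0.964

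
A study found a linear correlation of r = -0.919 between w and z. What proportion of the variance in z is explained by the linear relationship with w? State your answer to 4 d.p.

0.8446

r² = (-0.919)² = 0.8446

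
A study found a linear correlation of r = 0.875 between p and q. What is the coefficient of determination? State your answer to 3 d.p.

0.766

r² = (0.875)² = 0.766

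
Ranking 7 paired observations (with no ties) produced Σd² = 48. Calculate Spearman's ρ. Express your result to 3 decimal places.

ρ = 1 − 6Σd² / [n(n²−1)] = 1 − 6×48 / (7×48)
  = 1 − 288/336 = 1 − 0.8571 ≈ 0.143

0.143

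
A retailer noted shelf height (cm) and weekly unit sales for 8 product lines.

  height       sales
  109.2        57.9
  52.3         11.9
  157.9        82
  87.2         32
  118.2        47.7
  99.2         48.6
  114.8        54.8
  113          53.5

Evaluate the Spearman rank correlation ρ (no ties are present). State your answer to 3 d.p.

Rank height: 4, 1, 8, 2, 7, 3, 6, 5
Rank sales: 7, 1, 8, 2, 3, 4, 6, 5
d = rank(height) − rank(sales): -3, 0, 0, 0, 4, -1, 0, 0; Σd² = 26
ρ = 1 − 6Σd² / [n(n²−1)] = 1 − 6×26 / (8×63) = 1 − 156/504 ≈ 0.690

0.690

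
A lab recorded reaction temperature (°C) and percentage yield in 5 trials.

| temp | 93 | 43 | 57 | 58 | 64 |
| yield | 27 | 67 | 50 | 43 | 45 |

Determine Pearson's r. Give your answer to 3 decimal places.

-0.942

n = 5, Σx = 315, Σy = 232, Σx² = 21207, Σy² = 11592, Σxy = 13616
nΣxy − ΣxΣy = 68080 − 73080 = -5000
nΣx² − (Σx)² = 106035 − 99225 = 6810; nΣy² − (Σy)² = 57960 − 53824 = 4136
r = -5000 / √(6810 × 4136) = -5000 / 5307.1800 ≈ -0.942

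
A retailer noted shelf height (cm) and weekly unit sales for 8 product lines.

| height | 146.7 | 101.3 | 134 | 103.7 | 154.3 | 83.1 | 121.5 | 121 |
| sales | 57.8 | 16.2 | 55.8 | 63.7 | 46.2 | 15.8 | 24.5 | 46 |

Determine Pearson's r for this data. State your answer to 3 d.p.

0.567

n = 8, Σx = 965.6, Σy = 326, Σx² = 120609.62, Σy² = 15874.94, Σxy = 41187.6
nΣxy − ΣxΣy = 329500.8 − 314785.6 = 14715.2
nΣx² − (Σx)² = 964876.96 − 932383.36 = 32493.6; nΣy² − (Σy)² = 126999.52 − 106276 = 20723.52
r = 14715.2 / √(32493.6 × 20723.52) = 14715.2 / 25949.6006 ≈ 0.567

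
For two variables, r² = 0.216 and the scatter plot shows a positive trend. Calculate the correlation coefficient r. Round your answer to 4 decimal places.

|r| = √0.216 = 0.4648
The association is positive, so r = 0.4648.

0.4648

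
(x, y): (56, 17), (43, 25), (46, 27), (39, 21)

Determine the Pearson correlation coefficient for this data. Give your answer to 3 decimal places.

-0.539

n = 4, Σx = 184, Σy = 90, Σx² = 8622, Σy² = 2084, Σxy = 4088
nΣxy − ΣxΣy = 16352 − 16560 = -208
nΣx² − (Σx)² = 34488 − 33856 = 632; nΣy² − (Σy)² = 8336 − 8100 = 236
r = -208 / √(632 × 236) = -208 / 386.2020 ≈ -0.539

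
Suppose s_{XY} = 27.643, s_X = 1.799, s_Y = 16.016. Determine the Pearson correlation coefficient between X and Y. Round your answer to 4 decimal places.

r = Cov(X,Y) / (s_X · s_Y) = 27.643 / (1.799 × 16.016)
  = 27.643 / 28.8128 ≈ 0.9594

0.9594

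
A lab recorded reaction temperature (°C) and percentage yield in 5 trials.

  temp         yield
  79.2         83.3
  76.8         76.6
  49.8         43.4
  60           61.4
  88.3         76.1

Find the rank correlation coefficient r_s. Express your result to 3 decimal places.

Rank temp: 4, 3, 1, 2, 5
Rank yield: 5, 4, 1, 2, 3
d = rank(temp) − rank(yield): -1, -1, 0, 0, 2; Σd² = 6
ρ = 1 − 6Σd² / [n(n²−1)] = 1 − 6×6 / (5×24) = 1 − 36/120 ≈ 0.700

0.700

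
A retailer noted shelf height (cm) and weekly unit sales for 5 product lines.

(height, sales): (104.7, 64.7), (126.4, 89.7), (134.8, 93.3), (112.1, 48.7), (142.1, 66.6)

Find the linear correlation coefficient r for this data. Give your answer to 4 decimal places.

n = 5, Σx = 620.1, Σy = 363, Σx² = 77868.91, Σy² = 27744.32, Σxy = 45612.14
nΣxy − ΣxΣy = 228060.7 − 225096.3 = 2964.4
nΣx² − (Σx)² = 389344.55 − 384524.01 = 4820.54; nΣy² − (Σy)² = 138721.6 − 131769 = 6952.6
r = 2964.4 / √(4820.54 × 6952.6) = 2964.4 / 5789.2388 ≈ 0.5121

0.5121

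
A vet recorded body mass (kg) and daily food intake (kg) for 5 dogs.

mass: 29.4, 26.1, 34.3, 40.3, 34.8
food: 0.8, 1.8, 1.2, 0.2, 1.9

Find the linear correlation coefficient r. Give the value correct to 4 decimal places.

n = 5, Σx = 164.9, Σy = 5.9, Σx² = 5557.19, Σy² = 8.97, Σxy = 185.84
nΣxy − ΣxΣy = 929.2 − 972.91 = -43.71
nΣx² − (Σx)² = 27785.95 − 27192.01 = 593.94; nΣy² − (Σy)² = 44.85 − 34.81 = 10.04
r = -43.71 / √(593.94 × 10.04) = -43.71 / 77.2215 ≈ -0.5660

-0.5660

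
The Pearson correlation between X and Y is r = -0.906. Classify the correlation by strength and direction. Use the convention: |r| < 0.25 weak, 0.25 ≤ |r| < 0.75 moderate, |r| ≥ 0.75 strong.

strong negative

r = -0.906 < 0 so the relationship is negative.
|r| = 0.906, which falls in the strong range.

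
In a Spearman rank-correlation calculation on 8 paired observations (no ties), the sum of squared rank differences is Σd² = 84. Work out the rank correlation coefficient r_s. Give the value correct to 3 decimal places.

ρ = 1 − 6Σd² / [n(n²−1)] = 1 − 6×84 / (8×63)
  = 1 − 504/504 = 1 − 1.0000 ≈ 0.000

0.000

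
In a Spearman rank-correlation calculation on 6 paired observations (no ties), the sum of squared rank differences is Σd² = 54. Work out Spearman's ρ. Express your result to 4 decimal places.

-0.5429

ρ = 1 − 6Σd² / [n(n²−1)] = 1 − 6×54 / (6×35)
  = 1 − 324/210 = 1 − 1.54286 ≈ -0.5429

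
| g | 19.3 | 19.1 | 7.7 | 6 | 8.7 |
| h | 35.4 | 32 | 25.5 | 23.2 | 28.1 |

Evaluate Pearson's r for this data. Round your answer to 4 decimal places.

n = 5, Σg = 60.8, Σh = 144.2, Σg² = 908.28, Σh² = 4255.26, Σgh = 1874.44
nΣgh − ΣgΣh = 9372.2 − 8767.36 = 604.84
nΣg² − (Σg)² = 4541.4 − 3696.64 = 844.76; nΣh² − (Σh)² = 21276.3 − 20793.64 = 482.66
r = 604.84 / √(844.76 × 482.66) = 604.84 / 638.5388 ≈ 0.9472

0.9472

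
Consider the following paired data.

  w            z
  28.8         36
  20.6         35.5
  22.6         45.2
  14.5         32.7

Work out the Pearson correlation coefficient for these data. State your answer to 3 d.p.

0.344

n = 4, Σw = 86.5, Σz = 149.4, Σw² = 1974.81, Σz² = 5668.58, Σwz = 3263.77
nΣwz − ΣwΣz = 13055.08 − 12923.1 = 131.98
nΣw² − (Σw)² = 7899.24 − 7482.25 = 416.99; nΣz² − (Σz)² = 22674.32 − 22320.36 = 353.96
r = 131.98 / √(416.99 × 353.96) = 131.98 / 384.1846 ≈ 0.344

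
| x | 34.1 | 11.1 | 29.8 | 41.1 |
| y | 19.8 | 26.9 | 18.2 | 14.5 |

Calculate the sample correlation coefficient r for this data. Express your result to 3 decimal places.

-0.963

n = 4, Σx = 116.1, Σy = 79.4, Σx² = 3863.27, Σy² = 1657.14, Σxy = 2112.08
nΣxy − ΣxΣy = 8448.32 − 9218.34 = -770.02
nΣx² − (Σx)² = 15453.08 − 13479.21 = 1973.87; nΣy² − (Σy)² = 6628.56 − 6304.36 = 324.2
r = -770.02 / √(1973.87 × 324.2) = -770.02 / 799.9554 ≈ -0.963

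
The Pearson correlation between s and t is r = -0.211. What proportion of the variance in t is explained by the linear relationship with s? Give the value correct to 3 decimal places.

0.045

r² = (-0.211)² = 0.045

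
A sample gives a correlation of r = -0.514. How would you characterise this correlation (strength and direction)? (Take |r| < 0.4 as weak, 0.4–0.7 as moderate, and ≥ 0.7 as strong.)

moderate negative

r = -0.514 < 0 so the relationship is negative.
|r| = 0.514, which falls in the moderate range.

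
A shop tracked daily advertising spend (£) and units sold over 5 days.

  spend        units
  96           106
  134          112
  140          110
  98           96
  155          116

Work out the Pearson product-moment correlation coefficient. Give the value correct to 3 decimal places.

0.857

n = 5, Σx = 623, Σy = 540, Σx² = 80401, Σy² = 58552, Σxy = 67972
nΣxy − ΣxΣy = 339860 − 336420 = 3440
nΣx² − (Σx)² = 402005 − 388129 = 13876; nΣy² − (Σy)² = 292760 − 291600 = 1160
r = 3440 / √(13876 × 1160) = 3440 / 4012.0020 ≈ 0.857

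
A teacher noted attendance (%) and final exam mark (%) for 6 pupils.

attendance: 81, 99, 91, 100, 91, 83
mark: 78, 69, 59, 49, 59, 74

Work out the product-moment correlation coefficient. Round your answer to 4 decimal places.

n = 6, Σx = 545, Σy = 388, Σx² = 49813, Σy² = 25684, Σxy = 34929
nΣxy − ΣxΣy = 209574 − 211460 = -1886
nΣx² − (Σx)² = 298878 − 297025 = 1853; nΣy² − (Σy)² = 154104 − 150544 = 3560
r = -1886 / √(1853 × 3560) = -1886 / 2568.4003 ≈ -0.7343

-0.7343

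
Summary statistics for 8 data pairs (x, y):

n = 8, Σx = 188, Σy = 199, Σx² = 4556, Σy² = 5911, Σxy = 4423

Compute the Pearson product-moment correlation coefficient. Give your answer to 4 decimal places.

r = (nΣxy − ΣxΣy) / √[(nΣx² − (Σx)²)(nΣy² − (Σy)²)]
Numerator: 8×4423 − 188×199 = -2028
Denominator: √[(36448 − 35344)(47288 − 39601)] = √[1104 × 7687] = 2913.1509
r = -2028 / 2913.1509 ≈ -0.6962

-0.6962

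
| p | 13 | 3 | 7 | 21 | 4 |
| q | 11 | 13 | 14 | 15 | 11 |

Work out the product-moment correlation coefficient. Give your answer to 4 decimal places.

0.4602

n = 5, Σp = 48, Σq = 64, Σp² = 684, Σq² = 832, Σpq = 639
nΣpq − ΣpΣq = 3195 − 3072 = 123
nΣp² − (Σp)² = 3420 − 2304 = 1116; nΣq² − (Σq)² = 4160 − 4096 = 64
r = 123 / √(1116 × 64) = 123 / 267.2527 ≈ 0.4602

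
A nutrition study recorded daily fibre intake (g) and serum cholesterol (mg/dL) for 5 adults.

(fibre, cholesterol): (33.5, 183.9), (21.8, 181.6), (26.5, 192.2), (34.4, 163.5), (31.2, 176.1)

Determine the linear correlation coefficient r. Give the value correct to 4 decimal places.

-0.5387

n = 5, Σx = 147.4, Σy = 897.3, Σx² = 4456.54, Σy² = 161482.07, Σxy = 26331.55
nΣxy − ΣxΣy = 131657.75 − 132262.02 = -604.27
nΣx² − (Σx)² = 22282.7 − 21726.76 = 555.94; nΣy² − (Σy)² = 807410.35 − 805147.29 = 2263.06
r = -604.27 / √(555.94 × 2263.06) = -604.27 / 1121.6620 ≈ -0.5387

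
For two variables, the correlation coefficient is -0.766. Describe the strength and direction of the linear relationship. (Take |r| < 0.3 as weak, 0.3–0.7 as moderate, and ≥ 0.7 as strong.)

strong negative

r = -0.766 < 0 so the relationship is negative.
|r| = 0.766, which falls in the strong range.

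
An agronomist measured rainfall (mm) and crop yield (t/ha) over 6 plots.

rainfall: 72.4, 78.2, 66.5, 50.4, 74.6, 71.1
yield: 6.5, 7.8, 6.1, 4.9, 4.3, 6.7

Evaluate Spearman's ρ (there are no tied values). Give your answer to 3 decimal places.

Rank rainfall: 4, 6, 2, 1, 5, 3
Rank yield: 4, 6, 3, 2, 1, 5
d = rank(rainfall) − rank(yield): 0, 0, -1, -1, 4, -2; Σd² = 22
ρ = 1 − 6Σd² / [n(n²−1)] = 1 − 6×22 / (6×35) = 1 − 132/210 ≈ 0.371

0.371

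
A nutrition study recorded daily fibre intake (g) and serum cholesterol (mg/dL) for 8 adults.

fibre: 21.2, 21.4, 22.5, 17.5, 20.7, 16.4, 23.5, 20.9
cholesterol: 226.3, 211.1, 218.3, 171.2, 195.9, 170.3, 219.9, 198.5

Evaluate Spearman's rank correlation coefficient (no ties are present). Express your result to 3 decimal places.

0.857

Rank fibre: 5, 6, 7, 2, 3, 1, 8, 4
Rank cholesterol: 8, 5, 6, 2, 3, 1, 7, 4
d = rank(fibre) − rank(cholesterol): -3, 1, 1, 0, 0, 0, 1, 0; Σd² = 12
ρ = 1 − 6Σd² / [n(n²−1)] = 1 − 6×12 / (8×63) = 1 − 72/504 ≈ 0.857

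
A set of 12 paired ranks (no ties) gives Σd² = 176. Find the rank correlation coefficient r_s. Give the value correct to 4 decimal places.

0.3846

ρ = 1 − 6Σd² / [n(n²−1)] = 1 − 6×176 / (12×143)
  = 1 − 1056/1716 = 1 − 0.61538 ≈ 0.3846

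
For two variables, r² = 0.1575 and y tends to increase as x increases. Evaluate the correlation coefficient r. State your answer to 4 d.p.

|r| = √0.1575 = 0.3969
The association is positive, so r = 0.3969.

0.3969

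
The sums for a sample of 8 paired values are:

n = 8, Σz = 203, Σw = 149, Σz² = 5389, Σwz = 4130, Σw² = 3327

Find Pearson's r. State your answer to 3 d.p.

0.964

r = (nΣwz − ΣwΣz) / √[(nΣw² − (Σw)²)(nΣz² − (Σz)²)]
Numerator: 8×4130 − 149×203 = 2793
Denominator: √[(26616 − 22201)(43112 − 41209)] = √[4415 × 1903] = 2898.5764
r = 2793 / 2898.5764 ≈ 0.964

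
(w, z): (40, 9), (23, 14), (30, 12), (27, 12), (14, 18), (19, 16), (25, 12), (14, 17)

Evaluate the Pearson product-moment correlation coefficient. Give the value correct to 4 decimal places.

n = 8, Σw = 192, Σz = 110, Σw² = 5136, Σz² = 1578, Σwz = 2460
nΣwz − ΣwΣz = 19680 − 21120 = -1440
nΣw² − (Σw)² = 41088 − 36864 = 4224; nΣz² − (Σz)² = 12624 − 12100 = 524
r = -1440 / √(4224 × 524) = -1440 / 1487.7419 ≈ -0.9679

-0.9679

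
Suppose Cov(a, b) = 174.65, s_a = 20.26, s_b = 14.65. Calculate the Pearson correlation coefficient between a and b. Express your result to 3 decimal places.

r = Cov(a,b) / (s_a · s_b) = 174.65 / (20.26 × 14.65)
  = 174.65 / 296.8090 ≈ 0.588

0.588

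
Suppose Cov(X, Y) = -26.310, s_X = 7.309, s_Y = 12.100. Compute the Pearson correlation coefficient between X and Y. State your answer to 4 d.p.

r = Cov(X,Y) / (s_X · s_Y) = -26.310 / (7.309 × 12.100)
  = -26.310 / 88.4389 ≈ -0.2975

-0.2975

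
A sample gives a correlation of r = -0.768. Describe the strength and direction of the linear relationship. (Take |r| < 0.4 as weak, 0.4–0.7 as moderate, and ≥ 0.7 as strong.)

r = -0.768 < 0 so the relationship is negative.
|r| = 0.768, which falls in the strong range.

strong negative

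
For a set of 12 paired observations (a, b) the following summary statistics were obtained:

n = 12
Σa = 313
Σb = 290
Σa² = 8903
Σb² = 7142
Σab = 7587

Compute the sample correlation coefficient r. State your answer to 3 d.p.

0.073

r = (nΣab − ΣaΣb) / √[(nΣa² − (Σa)²)(nΣb² − (Σb)²)]
Numerator: 12×7587 − 313×290 = 274
Denominator: √[(106836 − 97969)(85704 − 84100)] = √[8867 × 1604] = 3771.2953
r = 274 / 3771.2953 ≈ 0.073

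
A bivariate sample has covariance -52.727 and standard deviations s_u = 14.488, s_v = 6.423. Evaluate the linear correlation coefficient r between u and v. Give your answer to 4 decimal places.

-0.5666

r = Cov(u,v) / (s_u · s_v) = -52.727 / (14.488 × 6.423)
  = -52.727 / 93.0564 ≈ -0.5666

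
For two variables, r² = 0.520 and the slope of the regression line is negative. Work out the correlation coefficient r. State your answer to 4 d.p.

|r| = √0.520 = 0.7211
The association is negative, so r = −0.7211.

-0.7211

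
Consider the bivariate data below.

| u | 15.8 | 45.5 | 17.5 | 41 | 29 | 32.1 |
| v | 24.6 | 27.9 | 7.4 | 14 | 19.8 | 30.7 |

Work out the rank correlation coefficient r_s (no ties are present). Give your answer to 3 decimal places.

Rank u: 1, 6, 2, 5, 3, 4
Rank v: 4, 5, 1, 2, 3, 6
d = rank(u) − rank(v): -3, 1, 1, 3, 0, -2; Σd² = 24
ρ = 1 − 6Σd² / [n(n²−1)] = 1 − 6×24 / (6×35) = 1 − 144/210 ≈ 0.314

0.314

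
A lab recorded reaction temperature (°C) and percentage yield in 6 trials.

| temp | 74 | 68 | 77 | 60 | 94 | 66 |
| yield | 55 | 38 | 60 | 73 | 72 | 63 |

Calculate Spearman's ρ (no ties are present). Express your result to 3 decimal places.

Rank temp: 4, 3, 5, 1, 6, 2
Rank yield: 2, 1, 3, 6, 5, 4
d = rank(temp) − rank(yield): 2, 2, 2, -5, 1, -2; Σd² = 42
ρ = 1 − 6Σd² / [n(n²−1)] = 1 − 6×42 / (6×35) = 1 − 252/210 ≈ -0.200

-0.200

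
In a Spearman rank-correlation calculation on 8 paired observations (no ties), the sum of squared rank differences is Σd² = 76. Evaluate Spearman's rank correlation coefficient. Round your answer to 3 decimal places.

0.095

ρ = 1 − 6Σd² / [n(n²−1)] = 1 − 6×76 / (8×63)
  = 1 − 456/504 = 1 − 0.9048 ≈ 0.095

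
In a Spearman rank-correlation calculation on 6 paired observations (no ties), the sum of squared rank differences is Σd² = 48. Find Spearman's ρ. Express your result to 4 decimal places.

ρ = 1 − 6Σd² / [n(n²−1)] = 1 − 6×48 / (6×35)
  = 1 − 288/210 = 1 − 1.37143 ≈ -0.3714

-0.3714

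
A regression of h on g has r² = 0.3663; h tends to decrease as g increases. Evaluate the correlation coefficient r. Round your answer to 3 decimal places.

-0.605

|r| = √0.3663 = 0.605
The association is negative, so r = −0.605.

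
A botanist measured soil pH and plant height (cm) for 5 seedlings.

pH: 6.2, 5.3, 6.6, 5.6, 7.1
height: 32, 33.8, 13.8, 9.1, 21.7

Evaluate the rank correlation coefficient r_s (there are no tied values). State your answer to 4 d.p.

-0.3000

Rank pH: 3, 1, 4, 2, 5
Rank height: 4, 5, 2, 1, 3
d = rank(pH) − rank(height): -1, -4, 2, 1, 2; Σd² = 26
ρ = 1 − 6Σd² / [n(n²−1)] = 1 − 6×26 / (5×24) = 1 − 156/120 ≈ -0.3000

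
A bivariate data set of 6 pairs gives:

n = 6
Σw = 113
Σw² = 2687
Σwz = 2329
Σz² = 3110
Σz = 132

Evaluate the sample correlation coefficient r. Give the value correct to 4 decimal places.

-0.4627

r = (nΣwz − ΣwΣz) / √[(nΣw² − (Σw)²)(nΣz² − (Σz)²)]
Numerator: 6×2329 − 113×132 = -942
Denominator: √[(16122 − 12769)(18660 − 17424)] = √[3353 × 1236] = 2035.7574
r = -942 / 2035.7574 ≈ -0.4627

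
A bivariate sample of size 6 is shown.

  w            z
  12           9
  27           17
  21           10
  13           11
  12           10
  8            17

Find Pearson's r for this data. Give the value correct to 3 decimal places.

0.224

n = 6, Σw = 93, Σz = 74, Σw² = 1691, Σz² = 980, Σwz = 1176
nΣwz − ΣwΣz = 7056 − 6882 = 174
nΣw² − (Σw)² = 10146 − 8649 = 1497; nΣz² − (Σz)² = 5880 − 5476 = 404
r = 174 / √(1497 × 404) = 174 / 777.6812 ≈ 0.224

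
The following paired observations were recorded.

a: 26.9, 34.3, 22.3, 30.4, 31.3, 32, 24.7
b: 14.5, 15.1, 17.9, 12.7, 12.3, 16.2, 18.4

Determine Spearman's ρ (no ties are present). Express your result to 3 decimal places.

Rank a: 3, 7, 1, 4, 5, 6, 2
Rank b: 3, 4, 6, 2, 1, 5, 7
d = rank(a) − rank(b): 0, 3, -5, 2, 4, 1, -5; Σd² = 80
ρ = 1 − 6Σd² / [n(n²−1)] = 1 − 6×80 / (7×48) = 1 − 480/336 ≈ -0.429

-0.429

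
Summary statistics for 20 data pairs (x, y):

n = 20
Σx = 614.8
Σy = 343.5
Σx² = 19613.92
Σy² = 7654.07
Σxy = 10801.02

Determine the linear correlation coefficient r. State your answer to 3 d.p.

0.216

r = (nΣxy − ΣxΣy) / √[(nΣx² − (Σx)²)(nΣy² − (Σy)²)]
Numerator: 20×10801.02 − 614.8×343.5 = 4836.6
Denominator: √[(392278.4 − 377979.04)(153081.4 − 117992.25)] = √[14299.36 × 35089.15] = 22399.8301
r = 4836.6 / 22399.8301 ≈ 0.216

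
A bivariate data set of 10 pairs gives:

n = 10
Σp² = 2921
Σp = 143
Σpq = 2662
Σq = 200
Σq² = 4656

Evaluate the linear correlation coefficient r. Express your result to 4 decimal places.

-0.2612

r = (nΣpq − ΣpΣq) / √[(nΣp² − (Σp)²)(nΣq² − (Σq)²)]
Numerator: 10×2662 − 143×200 = -1980
Denominator: √[(29210 − 20449)(46560 − 40000)] = √[8761 × 6560] = 7581.0395
r = -1980 / 7581.0395 ≈ -0.2612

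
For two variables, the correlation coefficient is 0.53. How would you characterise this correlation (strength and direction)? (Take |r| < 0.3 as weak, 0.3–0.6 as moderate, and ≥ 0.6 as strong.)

moderate positive

r = 0.53 > 0 so the relationship is positive.
|r| = 0.53, which falls in the moderate range.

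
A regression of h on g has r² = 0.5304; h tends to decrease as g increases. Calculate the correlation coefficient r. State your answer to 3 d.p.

|r| = √0.5304 = 0.728
The association is negative, so r = −0.728.

-0.728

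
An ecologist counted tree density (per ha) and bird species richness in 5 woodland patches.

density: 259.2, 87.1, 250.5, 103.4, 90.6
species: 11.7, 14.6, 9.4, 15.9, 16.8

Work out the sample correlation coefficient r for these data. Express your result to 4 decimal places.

-0.9128

n = 5, Σx = 790.8, Σy = 68.4, Σx² = 156421.22, Σy² = 973.46, Σxy = 9825.14
nΣxy − ΣxΣy = 49125.7 − 54090.72 = -4965.02
nΣx² − (Σx)² = 782106.1 − 625364.64 = 156741.46; nΣy² − (Σy)² = 4867.3 − 4678.56 = 188.74
r = -4965.02 / √(156741.46 × 188.74) = -4965.02 / 5439.0609 ≈ -0.9128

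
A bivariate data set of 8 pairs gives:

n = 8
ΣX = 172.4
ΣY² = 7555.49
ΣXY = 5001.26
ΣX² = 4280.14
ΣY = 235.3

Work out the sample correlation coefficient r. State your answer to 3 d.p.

-0.116

r = (nΣXY − ΣXΣY) / √[(nΣX² − (ΣX)²)(nΣY² − (ΣY)²)]
Numerator: 8×5001.26 − 172.4×235.3 = -555.64
Denominator: √[(34241.12 − 29721.76)(60443.92 − 55366.09)] = √[4519.36 × 5077.83] = 4790.4636
r = -555.64 / 4790.4636 ≈ -0.116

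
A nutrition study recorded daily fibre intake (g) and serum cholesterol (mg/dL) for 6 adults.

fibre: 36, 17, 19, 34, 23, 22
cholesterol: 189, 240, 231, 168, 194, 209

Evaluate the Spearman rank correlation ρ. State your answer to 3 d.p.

-0.943

Rank fibre: 6, 1, 2, 5, 4, 3
Rank cholesterol: 2, 6, 5, 1, 3, 4
d = rank(fibre) − rank(cholesterol): 4, -5, -3, 4, 1, -1; Σd² = 68
ρ = 1 − 6Σd² / [n(n²−1)] = 1 − 6×68 / (6×35) = 1 − 408/210 ≈ -0.943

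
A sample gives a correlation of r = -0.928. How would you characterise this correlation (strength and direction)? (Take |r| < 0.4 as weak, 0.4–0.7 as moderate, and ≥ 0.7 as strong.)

strong negative

r = -0.928 < 0 so the relationship is negative.
|r| = 0.928, which falls in the strong range.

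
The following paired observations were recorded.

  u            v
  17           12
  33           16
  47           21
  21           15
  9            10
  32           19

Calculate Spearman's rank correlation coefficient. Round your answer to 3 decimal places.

Rank u: 2, 5, 6, 3, 1, 4
Rank v: 2, 4, 6, 3, 1, 5
d = rank(u) − rank(v): 0, 1, 0, 0, 0, -1; Σd² = 2
ρ = 1 − 6Σd² / [n(n²−1)] = 1 − 6×2 / (6×35) = 1 − 12/210 ≈ 0.943

0.943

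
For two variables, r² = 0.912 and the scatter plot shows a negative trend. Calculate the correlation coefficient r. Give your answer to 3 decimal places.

|r| = √0.912 = 0.955
The association is negative, so r = −0.955.

-0.955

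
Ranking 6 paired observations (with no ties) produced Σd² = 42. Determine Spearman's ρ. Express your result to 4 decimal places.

ρ = 1 − 6Σd² / [n(n²−1)] = 1 − 6×42 / (6×35)
  = 1 − 252/210 = 1 − 1.20000 ≈ -0.2000

-0.2000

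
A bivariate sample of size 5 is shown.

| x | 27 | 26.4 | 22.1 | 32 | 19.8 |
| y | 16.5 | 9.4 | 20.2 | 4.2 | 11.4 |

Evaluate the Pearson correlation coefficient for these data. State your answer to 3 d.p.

n = 5, Σx = 127.3, Σy = 61.7, Σx² = 3330.41, Σy² = 916.25, Σxy = 1500.2
nΣxy − ΣxΣy = 7501 − 7854.41 = -353.41
nΣx² − (Σx)² = 16652.05 − 16205.29 = 446.76; nΣy² − (Σy)² = 4581.25 − 3806.89 = 774.36
r = -353.41 / √(446.76 × 774.36) = -353.41 / 588.1778 ≈ -0.601

-0.601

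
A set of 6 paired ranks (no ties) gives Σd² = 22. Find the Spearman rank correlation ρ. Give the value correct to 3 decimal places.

ρ = 1 − 6Σd² / [n(n²−1)] = 1 − 6×22 / (6×35)
  = 1 − 132/210 = 1 − 0.6286 ≈ 0.371

0.371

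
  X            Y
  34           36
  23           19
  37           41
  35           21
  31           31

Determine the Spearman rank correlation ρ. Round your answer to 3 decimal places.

Rank X: 3, 1, 5, 4, 2
Rank Y: 4, 1, 5, 2, 3
d = rank(X) − rank(Y): -1, 0, 0, 2, -1; Σd² = 6
ρ = 1 − 6Σd² / [n(n²−1)] = 1 − 6×6 / (5×24) = 1 − 36/120 ≈ 0.700

0.700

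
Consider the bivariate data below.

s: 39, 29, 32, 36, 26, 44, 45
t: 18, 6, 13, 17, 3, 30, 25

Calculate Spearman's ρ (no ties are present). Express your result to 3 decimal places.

Rank s: 5, 2, 3, 4, 1, 6, 7
Rank t: 5, 2, 3, 4, 1, 7, 6
d = rank(s) − rank(t): 0, 0, 0, 0, 0, -1, 1; Σd² = 2
ρ = 1 − 6Σd² / [n(n²−1)] = 1 − 6×2 / (7×48) = 1 − 12/336 ≈ 0.964

0.964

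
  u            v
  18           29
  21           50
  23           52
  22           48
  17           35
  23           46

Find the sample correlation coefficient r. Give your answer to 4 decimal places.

0.8727

n = 6, Σu = 124, Σv = 260, Σu² = 2596, Σv² = 11690, Σuv = 5477
nΣuv − ΣuΣv = 32862 − 32240 = 622
nΣu² − (Σu)² = 15576 − 15376 = 200; nΣv² − (Σv)² = 70140 − 67600 = 2540
r = 622 / √(200 × 2540) = 622 / 712.7412 ≈ 0.8727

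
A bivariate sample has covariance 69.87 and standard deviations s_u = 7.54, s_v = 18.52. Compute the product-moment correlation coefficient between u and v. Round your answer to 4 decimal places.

0.5004

r = Cov(u,v) / (s_u · s_v) = 69.87 / (7.54 × 18.52)
  = 69.87 / 139.6408 ≈ 0.5004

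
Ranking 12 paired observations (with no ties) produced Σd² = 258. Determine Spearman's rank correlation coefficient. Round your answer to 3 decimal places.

ρ = 1 − 6Σd² / [n(n²−1)] = 1 − 6×258 / (12×143)
  = 1 − 1548/1716 = 1 − 0.9021 ≈ 0.098

0.098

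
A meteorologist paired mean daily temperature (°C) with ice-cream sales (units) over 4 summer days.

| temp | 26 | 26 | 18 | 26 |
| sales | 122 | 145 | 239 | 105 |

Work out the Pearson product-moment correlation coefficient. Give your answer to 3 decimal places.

n = 4, Σx = 96, Σy = 611, Σx² = 2352, Σy² = 104055, Σxy = 13974
nΣxy − ΣxΣy = 55896 − 58656 = -2760
nΣx² − (Σx)² = 9408 − 9216 = 192; nΣy² − (Σy)² = 416220 − 373321 = 42899
r = -2760 / √(192 × 42899) = -2760 / 2869.9491 ≈ -0.962

-0.962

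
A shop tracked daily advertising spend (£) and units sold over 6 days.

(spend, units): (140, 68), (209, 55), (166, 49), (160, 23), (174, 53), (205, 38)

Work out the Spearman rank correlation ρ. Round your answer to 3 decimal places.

-0.029

Rank spend: 1, 6, 3, 2, 4, 5
Rank units: 6, 5, 3, 1, 4, 2
d = rank(spend) − rank(units): -5, 1, 0, 1, 0, 3; Σd² = 36
ρ = 1 − 6Σd² / [n(n²−1)] = 1 − 6×36 / (6×35) = 1 − 216/210 ≈ -0.029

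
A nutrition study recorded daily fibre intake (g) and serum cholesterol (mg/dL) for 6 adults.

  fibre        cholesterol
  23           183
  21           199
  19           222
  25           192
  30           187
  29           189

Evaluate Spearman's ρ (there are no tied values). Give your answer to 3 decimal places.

Rank fibre: 3, 2, 1, 4, 6, 5
Rank cholesterol: 1, 5, 6, 4, 2, 3
d = rank(fibre) − rank(cholesterol): 2, -3, -5, 0, 4, 2; Σd² = 58
ρ = 1 − 6Σd² / [n(n²−1)] = 1 − 6×58 / (6×35) = 1 − 348/210 ≈ -0.657

-0.657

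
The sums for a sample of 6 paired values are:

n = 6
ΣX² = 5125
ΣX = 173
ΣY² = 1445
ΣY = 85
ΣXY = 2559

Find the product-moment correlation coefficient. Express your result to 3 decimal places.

r = (nΣXY − ΣXΣY) / √[(nΣX² − (ΣX)²)(nΣY² − (ΣY)²)]
Numerator: 6×2559 − 173×85 = 649
Denominator: √[(30750 − 29929)(8670 − 7225)] = √[821 × 1445] = 1089.1947
r = 649 / 1089.1947 ≈ 0.596

0.596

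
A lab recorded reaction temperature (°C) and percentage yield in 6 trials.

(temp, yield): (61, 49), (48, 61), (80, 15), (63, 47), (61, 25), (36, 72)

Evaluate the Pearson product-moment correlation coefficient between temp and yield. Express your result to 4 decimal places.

n = 6, Σx = 349, Σy = 269, Σx² = 21411, Σy² = 14365, Σxy = 14195
nΣxy − ΣxΣy = 85170 − 93881 = -8711
nΣx² − (Σx)² = 128466 − 121801 = 6665; nΣy² − (Σy)² = 86190 − 72361 = 13829
r = -8711 / √(6665 × 13829) = -8711 / 9600.5357 ≈ -0.9073

-0.9073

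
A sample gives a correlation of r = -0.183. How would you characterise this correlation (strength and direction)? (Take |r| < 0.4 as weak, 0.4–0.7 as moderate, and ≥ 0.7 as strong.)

weak negative

r = -0.183 < 0 so the relationship is negative.
|r| = 0.183, which falls in the weak range.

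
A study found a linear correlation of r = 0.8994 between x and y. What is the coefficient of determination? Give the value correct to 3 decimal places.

r² = (0.8994)² = 0.809

0.809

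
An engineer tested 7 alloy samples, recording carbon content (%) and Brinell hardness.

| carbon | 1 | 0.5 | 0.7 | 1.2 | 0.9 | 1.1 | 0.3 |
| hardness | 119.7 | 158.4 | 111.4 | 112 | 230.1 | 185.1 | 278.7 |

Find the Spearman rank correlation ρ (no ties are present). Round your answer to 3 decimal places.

Rank carbon: 5, 2, 3, 7, 4, 6, 1
Rank hardness: 3, 4, 1, 2, 6, 5, 7
d = rank(carbon) − rank(hardness): 2, -2, 2, 5, -2, 1, -6; Σd² = 78
ρ = 1 − 6Σd² / [n(n²−1)] = 1 − 6×78 / (7×48) = 1 − 468/336 ≈ -0.393

-0.393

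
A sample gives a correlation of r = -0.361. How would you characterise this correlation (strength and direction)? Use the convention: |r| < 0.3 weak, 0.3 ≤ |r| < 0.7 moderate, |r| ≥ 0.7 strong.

r = -0.361 < 0 so the relationship is negative.
|r| = 0.361, which falls in the moderate range.

moderate negative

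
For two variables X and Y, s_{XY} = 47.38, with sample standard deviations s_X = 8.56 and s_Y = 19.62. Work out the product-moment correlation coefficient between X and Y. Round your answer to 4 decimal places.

r = Cov(X,Y) / (s_X · s_Y) = 47.38 / (8.56 × 19.62)
  = 47.38 / 167.9472 ≈ 0.2821

0.2821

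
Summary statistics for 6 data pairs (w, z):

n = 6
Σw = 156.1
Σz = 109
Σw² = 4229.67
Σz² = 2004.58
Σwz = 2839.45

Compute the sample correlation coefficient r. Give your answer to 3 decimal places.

0.057

r = (nΣwz − ΣwΣz) / √[(nΣw² − (Σw)²)(nΣz² − (Σz)²)]
Numerator: 6×2839.45 − 156.1×109 = 21.8
Denominator: √[(25378.02 − 24367.21)(12027.48 − 11881)] = √[1010.81 × 146.48] = 384.7901
r = 21.8 / 384.7901 ≈ 0.057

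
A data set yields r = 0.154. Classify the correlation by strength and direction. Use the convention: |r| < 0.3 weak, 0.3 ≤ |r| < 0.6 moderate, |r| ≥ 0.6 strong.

weak positive

r = 0.154 > 0 so the relationship is positive.
|r| = 0.154, which falls in the weak range.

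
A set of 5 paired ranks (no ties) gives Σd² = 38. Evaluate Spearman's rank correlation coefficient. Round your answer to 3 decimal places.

ρ = 1 − 6Σd² / [n(n²−1)] = 1 − 6×38 / (5×24)
  = 1 − 228/120 = 1 − 1.9000 ≈ -0.900

-0.900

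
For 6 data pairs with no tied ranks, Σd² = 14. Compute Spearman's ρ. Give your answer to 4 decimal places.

ρ = 1 − 6Σd² / [n(n²−1)] = 1 − 6×14 / (6×35)
  = 1 − 84/210 = 1 − 0.40000 ≈ 0.6000

0.6000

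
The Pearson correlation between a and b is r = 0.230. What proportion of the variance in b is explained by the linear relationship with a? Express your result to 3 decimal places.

0.053

r² = (0.230)² = 0.053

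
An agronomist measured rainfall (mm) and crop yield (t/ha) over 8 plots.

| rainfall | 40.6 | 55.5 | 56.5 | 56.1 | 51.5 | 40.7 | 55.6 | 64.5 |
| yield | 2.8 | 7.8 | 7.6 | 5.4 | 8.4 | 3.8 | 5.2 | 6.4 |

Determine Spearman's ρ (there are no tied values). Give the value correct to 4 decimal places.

Rank rainfall: 1, 4, 7, 6, 3, 2, 5, 8
Rank yield: 1, 7, 6, 4, 8, 2, 3, 5
d = rank(rainfall) − rank(yield): 0, -3, 1, 2, -5, 0, 2, 3; Σd² = 52
ρ = 1 − 6Σd² / [n(n²−1)] = 1 − 6×52 / (8×63) = 1 − 312/504 ≈ 0.3810

0.3810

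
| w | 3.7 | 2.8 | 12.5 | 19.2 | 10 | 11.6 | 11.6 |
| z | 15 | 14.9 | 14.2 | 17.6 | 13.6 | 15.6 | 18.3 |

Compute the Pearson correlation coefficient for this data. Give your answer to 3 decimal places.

n = 7, Σw = 71.4, Σz = 109.2, Σw² = 915.54, Σz² = 1721.62, Σwz = 1141.88
nΣwz − ΣwΣz = 7993.16 − 7796.88 = 196.28
nΣw² − (Σw)² = 6408.78 − 5097.96 = 1310.82; nΣz² − (Σz)² = 12051.34 − 11924.64 = 126.7
r = 196.28 / √(1310.82 × 126.7) = 196.28 / 407.5302 ≈ 0.482

0.482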